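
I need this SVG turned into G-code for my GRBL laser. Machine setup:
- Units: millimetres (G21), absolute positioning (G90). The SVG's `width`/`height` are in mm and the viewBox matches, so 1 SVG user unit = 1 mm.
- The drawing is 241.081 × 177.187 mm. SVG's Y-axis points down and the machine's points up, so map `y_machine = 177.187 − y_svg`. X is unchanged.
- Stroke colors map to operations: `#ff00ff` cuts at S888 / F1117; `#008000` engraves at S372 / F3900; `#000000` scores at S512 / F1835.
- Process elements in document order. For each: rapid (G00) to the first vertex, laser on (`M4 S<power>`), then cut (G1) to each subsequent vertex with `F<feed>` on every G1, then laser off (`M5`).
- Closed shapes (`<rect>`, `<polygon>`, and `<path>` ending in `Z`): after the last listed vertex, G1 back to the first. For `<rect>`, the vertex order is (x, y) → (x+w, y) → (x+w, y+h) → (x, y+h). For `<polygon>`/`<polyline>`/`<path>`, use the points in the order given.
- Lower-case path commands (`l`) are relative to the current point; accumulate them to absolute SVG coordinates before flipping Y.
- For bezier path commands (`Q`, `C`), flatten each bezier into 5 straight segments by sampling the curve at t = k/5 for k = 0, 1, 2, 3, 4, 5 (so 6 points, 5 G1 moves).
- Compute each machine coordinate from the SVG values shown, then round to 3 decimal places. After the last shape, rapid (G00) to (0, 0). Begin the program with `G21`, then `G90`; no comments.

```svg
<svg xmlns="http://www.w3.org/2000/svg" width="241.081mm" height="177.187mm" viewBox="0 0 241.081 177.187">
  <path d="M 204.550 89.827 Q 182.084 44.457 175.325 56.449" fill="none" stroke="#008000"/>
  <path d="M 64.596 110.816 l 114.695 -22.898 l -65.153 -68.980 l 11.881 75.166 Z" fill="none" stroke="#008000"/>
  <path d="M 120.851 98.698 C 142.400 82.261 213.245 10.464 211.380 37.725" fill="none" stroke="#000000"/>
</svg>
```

G21
G90
G00 X204.550 Y87.360
M4 S372
G1 X196.192 Y103.214 F3900
G1 X189.090 Y114.478 F3900
G1 X183.245 Y121.154 F3900
G1 X178.657 Y123.240 F3900
G1 X175.325 Y120.738 F3900
M5
G00 X64.596 Y66.371
M4 S372
G1 X179.291 Y89.269 F3900
G1 X114.138 Y158.249 F3900
G1 X126.019 Y83.083 F3900
G1 X64.596 Y66.371 F3900
M5
G00 X120.851 Y78.489
M4 S512
G1 X138.720 Y93.759 F1835
G1 X162.563 Y114.903 F1835
G1 X186.526 Y134.510 F1835
G1 X204.750 Y145.167 F1835
G1 X211.380 Y139.462 F1835
M5
G00 X0.000 Y0.000

viewBox `0 0 241.081 177.187` with mm width/height → 1 unit = 1 mm. Flip: y_m = 177.187 − y_svg.

**Shape 1** — `<path>` quadratic bezier, stroke `#008000` → engrave (S372, F3900). Control points (SVG): P0=(204.550,89.827), P1=(182.084,44.457), P2=(175.325,56.449); sampled at t=k/5. Machine vertices: (204.550,87.360) → (196.192,103.214) → (189.090,114.478) → (183.245,121.154) → (178.657,123.240) → (175.325,120.738). Open path.

**Shape 2** — `<path>` closed polygon, stroke `#008000` → engrave (S372, F3900). Machine vertices: (64.596,66.371) → (179.291,89.269) → (114.138,158.249) → (126.019,83.083) → (64.596,66.371). Closed: final G1 returns to the first vertex.

**Shape 3** — `<path>` cubic bezier, stroke `#000000` → score (S512, F1835). Control points (SVG): P0=(120.851,98.698), P1=(142.400,82.261), P2=(213.245,10.464), P3=(211.380,37.725); sampled at t=k/5. Machine vertices: (120.851,78.489) → (138.720,93.759) → (162.563,114.903) → (186.526,134.510) → (204.750,145.167) → (211.380,139.462). Open path.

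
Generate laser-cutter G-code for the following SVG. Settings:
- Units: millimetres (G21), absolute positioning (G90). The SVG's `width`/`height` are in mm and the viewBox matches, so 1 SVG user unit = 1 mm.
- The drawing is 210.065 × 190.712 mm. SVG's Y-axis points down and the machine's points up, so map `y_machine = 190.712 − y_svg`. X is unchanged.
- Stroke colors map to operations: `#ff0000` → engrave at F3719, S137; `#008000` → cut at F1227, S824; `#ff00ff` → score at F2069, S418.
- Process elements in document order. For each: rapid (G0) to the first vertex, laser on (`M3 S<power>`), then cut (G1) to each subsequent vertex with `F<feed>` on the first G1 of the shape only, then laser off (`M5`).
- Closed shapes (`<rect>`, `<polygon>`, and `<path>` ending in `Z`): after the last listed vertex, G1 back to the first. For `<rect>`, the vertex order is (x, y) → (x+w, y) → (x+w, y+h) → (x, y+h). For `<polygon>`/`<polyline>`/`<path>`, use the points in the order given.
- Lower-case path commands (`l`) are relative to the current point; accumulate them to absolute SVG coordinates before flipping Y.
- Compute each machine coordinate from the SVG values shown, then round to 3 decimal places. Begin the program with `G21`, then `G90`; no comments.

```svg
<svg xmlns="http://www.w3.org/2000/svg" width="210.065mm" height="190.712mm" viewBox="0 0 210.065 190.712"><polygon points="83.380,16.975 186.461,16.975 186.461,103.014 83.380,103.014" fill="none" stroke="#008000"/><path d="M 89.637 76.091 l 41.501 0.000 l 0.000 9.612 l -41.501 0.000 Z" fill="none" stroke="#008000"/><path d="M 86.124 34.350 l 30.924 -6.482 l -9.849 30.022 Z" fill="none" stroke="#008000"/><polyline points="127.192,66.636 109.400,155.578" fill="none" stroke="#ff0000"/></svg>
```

G21
G90
G0 X83.380 Y173.737
M3 S824
G1 X186.461 Y173.737 F1227
G1 X186.461 Y87.698
G1 X83.380 Y87.698
G1 X83.380 Y173.737
M5
G0 X89.637 Y114.621
M3 S824
G1 X131.138 Y114.621 F1227
G1 X131.138 Y105.009
G1 X89.637 Y105.009
G1 X89.637 Y114.621
M5
G0 X86.124 Y156.362
M3 S824
G1 X117.048 Y162.844 F1227
G1 X107.199 Y132.822
G1 X86.124 Y156.362
M5
G0 X127.192 Y124.076
M3 S137
G1 X109.400 Y35.134 F3719
M5

1 u = 1 mm; y_m = 190.712 − y.

[1] `<polygon>` rectangle, #008000→cut S824 F1227: (83.380,173.737) → (186.461,173.737) → (186.461,87.698) → (83.380,87.698) → (83.380,173.737) (closed)

[2] `<path>` rectangle, #008000→cut S824 F1227: (89.637,114.621) → (131.138,114.621) → (131.138,105.009) → (89.637,105.009) → (89.637,114.621) (closed)

[3] `<path>` regular polygon, #008000→cut S824 F1227: (86.124,156.362) → (117.048,162.844) → (107.199,132.822) → (86.124,156.362) (closed)

[4] `<polyline>` line segment, #ff0000→engrave S137 F3719: (127.192,124.076) → (109.400,35.134)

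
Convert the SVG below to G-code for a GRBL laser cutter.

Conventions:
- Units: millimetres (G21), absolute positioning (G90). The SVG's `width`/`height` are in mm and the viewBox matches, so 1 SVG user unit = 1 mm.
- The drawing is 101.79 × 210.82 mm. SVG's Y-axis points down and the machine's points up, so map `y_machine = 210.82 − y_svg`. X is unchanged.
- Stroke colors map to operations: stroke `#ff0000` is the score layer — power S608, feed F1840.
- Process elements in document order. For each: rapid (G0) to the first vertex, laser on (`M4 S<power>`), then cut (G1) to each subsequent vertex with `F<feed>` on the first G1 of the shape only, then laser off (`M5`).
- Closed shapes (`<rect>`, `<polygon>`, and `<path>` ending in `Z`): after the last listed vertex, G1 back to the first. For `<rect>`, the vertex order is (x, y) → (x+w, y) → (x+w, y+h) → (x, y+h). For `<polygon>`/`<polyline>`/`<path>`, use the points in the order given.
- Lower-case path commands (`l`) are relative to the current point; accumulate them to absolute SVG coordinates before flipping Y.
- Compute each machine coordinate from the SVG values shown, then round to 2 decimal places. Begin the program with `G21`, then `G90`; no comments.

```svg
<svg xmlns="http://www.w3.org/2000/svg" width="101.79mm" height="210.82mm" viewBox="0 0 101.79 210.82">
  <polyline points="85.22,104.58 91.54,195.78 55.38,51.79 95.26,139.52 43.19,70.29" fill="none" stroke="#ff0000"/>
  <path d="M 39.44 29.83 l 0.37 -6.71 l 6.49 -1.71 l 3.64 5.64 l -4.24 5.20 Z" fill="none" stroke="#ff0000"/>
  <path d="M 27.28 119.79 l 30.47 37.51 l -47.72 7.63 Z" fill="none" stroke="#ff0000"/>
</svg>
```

Since the viewBox matches the mm dimensions, user units are millimetres directly. The only transform is the Y-flip y_m = 210.82 − y_svg.

Shape 1 is a open polyline drawn with `<polyline>`. Its stroke #ff0000 means score at S608, F1840. After flipping Y the toolpath is (85.22,106.24) → (91.54,15.04) → (55.38,159.03) → (95.26,71.30) → (43.19,140.53).

Shape 2 is a regular polygon drawn with `<path>`. Its stroke #ff0000 means score at S608, F1840. After flipping Y the toolpath is (39.44,180.99) → (39.81,187.70) → (46.30,189.41) → (49.94,183.77) → (45.70,178.57) → (39.44,180.99), returning to the start.

Shape 3 is a regular polygon drawn with `<path>`. Its stroke #ff0000 means score at S608, F1840. After flipping Y the toolpath is (27.28,91.03) → (57.75,53.52) → (10.03,45.89) → (27.28,91.03), returning to the start.

G21
G90
G0 X85.22 Y106.24
M4 S608
G1 X91.54 Y15.04 F1840
G1 X55.38 Y159.03
G1 X95.26 Y71.30
G1 X43.19 Y140.53
M5
G0 X39.44 Y180.99
M4 S608
G1 X39.81 Y187.70 F1840
G1 X46.30 Y189.41
G1 X49.94 Y183.77
G1 X45.70 Y178.57
G1 X39.44 Y180.99
M5
G0 X27.28 Y91.03
M4 S608
G1 X57.75 Y53.52 F1840
G1 X10.03 Y45.89
G1 X27.28 Y91.03
M5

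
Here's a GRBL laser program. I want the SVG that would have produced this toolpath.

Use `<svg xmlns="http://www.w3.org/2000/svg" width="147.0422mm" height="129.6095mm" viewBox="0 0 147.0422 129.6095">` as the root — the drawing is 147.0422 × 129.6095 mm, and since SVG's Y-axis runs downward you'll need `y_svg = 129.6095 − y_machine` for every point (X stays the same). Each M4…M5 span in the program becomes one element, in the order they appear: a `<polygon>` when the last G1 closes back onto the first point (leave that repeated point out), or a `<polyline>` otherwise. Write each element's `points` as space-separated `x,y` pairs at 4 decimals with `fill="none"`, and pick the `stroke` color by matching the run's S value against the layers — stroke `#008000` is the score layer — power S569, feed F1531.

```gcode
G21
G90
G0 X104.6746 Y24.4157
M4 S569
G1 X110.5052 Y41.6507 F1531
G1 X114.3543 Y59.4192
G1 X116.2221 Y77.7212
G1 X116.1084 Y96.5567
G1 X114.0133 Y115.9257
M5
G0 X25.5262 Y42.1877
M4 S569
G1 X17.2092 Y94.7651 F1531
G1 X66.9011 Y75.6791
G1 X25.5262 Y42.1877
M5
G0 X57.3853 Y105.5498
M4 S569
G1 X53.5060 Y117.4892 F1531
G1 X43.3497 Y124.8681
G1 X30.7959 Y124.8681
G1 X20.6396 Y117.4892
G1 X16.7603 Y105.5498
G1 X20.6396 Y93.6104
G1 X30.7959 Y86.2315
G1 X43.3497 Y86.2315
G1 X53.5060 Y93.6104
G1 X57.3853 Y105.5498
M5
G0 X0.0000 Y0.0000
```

<svg xmlns="http://www.w3.org/2000/svg" width="147.0422mm" height="129.6095mm" viewBox="0 0 147.0422 129.6095">
  <polyline points="104.6746,105.1938 110.5052,87.9588 114.3543,70.1903 116.2221,51.8883 116.1084,33.0528 114.0133,13.6838" fill="none" stroke="#008000"/>
  <polygon points="25.5262,87.4218 17.2092,34.8444 66.9011,53.9304" fill="none" stroke="#008000"/>
  <polygon points="57.3853,24.0597 53.5060,12.1203 43.3497,4.7414 30.7959,4.7414 20.6396,12.1203 16.7603,24.0597 20.6396,35.9991 30.7959,43.3780 43.3497,43.3780 53.5060,35.9991" fill="none" stroke="#008000"/>
</svg>

Each laser-on run becomes one SVG element. Flip Y back into SVG space with y_svg = 129.6095 − y_machine. Every run uses S569, so all elements get stroke `#008000` (score).

Run 1: The run is open, so emit a `<polyline>` with points (Y-flipped): 104.6746,105.1938 110.5052,87.9588 114.3543,70.1903 116.2221,51.8883 116.1084,33.0528 114.0133,13.6838.

Run 2: The run returns to its start, so emit a `<polygon>` with points (Y-flipped): 25.5262,87.4218 17.2092,34.8444 66.9011,53.9304.

Run 3: The run returns to its start, so emit a `<polygon>` with points (Y-flipped): 57.3853,24.0597 53.5060,12.1203 43.3497,4.7414 30.7959,4.7414 20.6396,12.1203 16.7603,24.0597 20.6396,35.9991 30.7959,43.3780 43.3497,43.3780 53.5060,35.9991.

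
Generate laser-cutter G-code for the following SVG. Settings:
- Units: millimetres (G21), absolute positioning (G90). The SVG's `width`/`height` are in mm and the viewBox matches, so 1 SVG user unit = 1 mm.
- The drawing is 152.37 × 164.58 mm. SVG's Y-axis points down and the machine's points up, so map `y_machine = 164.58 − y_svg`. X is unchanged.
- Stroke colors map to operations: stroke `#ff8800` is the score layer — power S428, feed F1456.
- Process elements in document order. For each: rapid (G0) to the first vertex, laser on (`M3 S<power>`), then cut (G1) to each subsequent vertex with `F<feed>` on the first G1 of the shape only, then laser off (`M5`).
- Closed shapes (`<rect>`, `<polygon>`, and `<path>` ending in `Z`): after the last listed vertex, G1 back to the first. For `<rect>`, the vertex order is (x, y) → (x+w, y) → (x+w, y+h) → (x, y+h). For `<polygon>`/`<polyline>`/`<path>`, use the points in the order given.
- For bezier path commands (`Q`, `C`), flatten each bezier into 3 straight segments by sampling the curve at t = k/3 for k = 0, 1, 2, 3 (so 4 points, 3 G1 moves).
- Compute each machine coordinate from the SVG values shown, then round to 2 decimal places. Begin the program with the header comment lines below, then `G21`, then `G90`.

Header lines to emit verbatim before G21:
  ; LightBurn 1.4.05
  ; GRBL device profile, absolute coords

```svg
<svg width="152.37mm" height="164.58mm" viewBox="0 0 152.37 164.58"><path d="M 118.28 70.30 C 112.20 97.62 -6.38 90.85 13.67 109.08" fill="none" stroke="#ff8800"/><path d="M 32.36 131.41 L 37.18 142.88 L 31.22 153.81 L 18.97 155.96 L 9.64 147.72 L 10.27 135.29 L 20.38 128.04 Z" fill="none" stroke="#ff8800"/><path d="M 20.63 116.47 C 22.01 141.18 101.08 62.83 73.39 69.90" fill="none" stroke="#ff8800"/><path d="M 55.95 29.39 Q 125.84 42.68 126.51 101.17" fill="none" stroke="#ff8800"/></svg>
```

1 u = 1 mm; y_m = 164.58 − y.

[1] `<path>` cubic bezier, #ff8800→score S428 F1456: (118.28,94.28) → (84.00,76.13) → (30.53,67.59) → (13.67,55.50)

[2] `<path>` regular polygon, #ff8800→score S428 F1456: (32.36,33.17) → (37.18,21.70) → (31.22,10.77) → (18.97,8.62) → (9.64,16.86) → (10.27,29.29) → (20.38,36.54) → (32.36,33.17) (closed)

[3] `<path>` cubic bezier, #ff8800→score S428 F1456: (20.63,48.11) → (41.08,50.77) → (72.32,80.26) → (73.39,94.68)

[4] `<path>` quadratic bezier, #ff8800→score S428 F1456: (55.95,135.19) → (94.85,121.31) → (118.37,97.38) → (126.51,63.41)

; LightBurn 1.4.05
; GRBL device profile, absolute coords
G21
G90
G0 X118.28 Y94.28
M3 S428
G1 X84.00 Y76.13 F1456
G1 X30.53 Y67.59
G1 X13.67 Y55.50
M5
G0 X32.36 Y33.17
M3 S428
G1 X37.18 Y21.70 F1456
G1 X31.22 Y10.77
G1 X18.97 Y8.62
G1 X9.64 Y16.86
G1 X10.27 Y29.29
G1 X20.38 Y36.54
G1 X32.36 Y33.17
M5
G0 X20.63 Y48.11
M3 S428
G1 X41.08 Y50.77 F1456
G1 X72.32 Y80.26
G1 X73.39 Y94.68
M5
G0 X55.95 Y135.19
M3 S428
G1 X94.85 Y121.31 F1456
G1 X118.37 Y97.38
G1 X126.51 Y63.41
M5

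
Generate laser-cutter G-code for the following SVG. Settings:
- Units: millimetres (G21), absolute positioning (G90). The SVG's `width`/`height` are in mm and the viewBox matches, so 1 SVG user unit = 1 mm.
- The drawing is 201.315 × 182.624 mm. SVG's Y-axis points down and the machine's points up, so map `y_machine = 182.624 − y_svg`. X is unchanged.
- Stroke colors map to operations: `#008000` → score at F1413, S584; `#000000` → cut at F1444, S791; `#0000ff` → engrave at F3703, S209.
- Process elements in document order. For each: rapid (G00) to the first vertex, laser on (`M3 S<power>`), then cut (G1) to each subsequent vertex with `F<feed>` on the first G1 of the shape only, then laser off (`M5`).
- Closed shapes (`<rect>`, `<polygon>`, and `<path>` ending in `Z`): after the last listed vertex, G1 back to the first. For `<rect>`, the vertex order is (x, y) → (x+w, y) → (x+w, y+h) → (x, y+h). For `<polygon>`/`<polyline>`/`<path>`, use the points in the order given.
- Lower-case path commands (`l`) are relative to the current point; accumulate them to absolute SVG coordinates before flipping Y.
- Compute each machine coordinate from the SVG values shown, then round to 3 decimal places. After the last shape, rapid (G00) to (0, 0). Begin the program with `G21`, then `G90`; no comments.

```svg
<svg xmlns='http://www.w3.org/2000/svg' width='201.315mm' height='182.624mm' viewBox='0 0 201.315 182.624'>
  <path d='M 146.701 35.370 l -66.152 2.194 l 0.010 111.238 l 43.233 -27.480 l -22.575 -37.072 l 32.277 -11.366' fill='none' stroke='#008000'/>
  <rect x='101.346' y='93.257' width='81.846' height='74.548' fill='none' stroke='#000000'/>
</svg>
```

G21
G90
G00 X146.701 Y147.254
M3 S584
G1 X80.549 Y145.060 F1413
G1 X80.559 Y33.822
G1 X123.792 Y61.302
G1 X101.217 Y98.374
G1 X133.494 Y109.740
M5
G00 X101.346 Y89.367
M3 S791
G1 X183.192 Y89.367 F1444
G1 X183.192 Y14.819
G1 X101.346 Y14.819
G1 X101.346 Y89.367
M5
G00 X0.000 Y0.000

1 u = 1 mm; y_m = 182.624 − y.

[1] `<path>` open polyline, #008000→score S584 F1413: (146.701,147.254) → (80.549,145.060) → (80.559,33.822) → (123.792,61.302) → (101.217,98.374) → (133.494,109.740)

[2] `<rect>` rectangle, #000000→cut S791 F1444: (101.346,89.367) → (183.192,89.367) → (183.192,14.819) → (101.346,14.819) → (101.346,89.367) (closed)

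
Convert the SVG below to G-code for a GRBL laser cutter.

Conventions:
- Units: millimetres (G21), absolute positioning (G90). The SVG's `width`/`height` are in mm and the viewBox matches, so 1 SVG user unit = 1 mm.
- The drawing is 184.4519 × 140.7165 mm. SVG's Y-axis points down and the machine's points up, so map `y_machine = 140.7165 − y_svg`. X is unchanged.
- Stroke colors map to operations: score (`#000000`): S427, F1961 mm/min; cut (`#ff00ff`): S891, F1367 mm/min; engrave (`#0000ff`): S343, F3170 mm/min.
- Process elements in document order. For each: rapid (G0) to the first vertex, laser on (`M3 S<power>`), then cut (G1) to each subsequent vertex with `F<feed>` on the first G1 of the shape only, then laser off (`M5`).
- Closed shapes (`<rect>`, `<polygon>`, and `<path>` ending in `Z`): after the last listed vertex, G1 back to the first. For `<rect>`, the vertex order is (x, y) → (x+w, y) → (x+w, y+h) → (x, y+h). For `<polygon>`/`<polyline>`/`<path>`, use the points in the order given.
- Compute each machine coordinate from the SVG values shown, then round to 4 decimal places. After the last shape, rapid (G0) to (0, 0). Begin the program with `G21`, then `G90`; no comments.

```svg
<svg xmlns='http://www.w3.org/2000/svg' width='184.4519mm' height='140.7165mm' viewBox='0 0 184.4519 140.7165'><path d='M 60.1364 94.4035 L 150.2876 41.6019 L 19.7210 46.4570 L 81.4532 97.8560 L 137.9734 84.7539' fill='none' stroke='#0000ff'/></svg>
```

G21
G90
G0 X60.1364 Y46.3130
M3 S343
G1 X150.2876 Y99.1146 F3170
G1 X19.7210 Y94.2595
G1 X81.4532 Y42.8605
G1 X137.9734 Y55.9626
M5
G0 X0.0000 Y0.0000

Since the viewBox matches the mm dimensions, user units are millimetres directly. The only transform is the Y-flip y_m = 140.7165 − y_svg.

Shape 1 is a open polyline drawn with `<path>`. Its stroke #0000ff means engrave at S343, F3170. After flipping Y the toolpath is (60.1364,46.3130) → (150.2876,99.1146) → (19.7210,94.2595) → (81.4532,42.8605) → (137.9734,55.9626).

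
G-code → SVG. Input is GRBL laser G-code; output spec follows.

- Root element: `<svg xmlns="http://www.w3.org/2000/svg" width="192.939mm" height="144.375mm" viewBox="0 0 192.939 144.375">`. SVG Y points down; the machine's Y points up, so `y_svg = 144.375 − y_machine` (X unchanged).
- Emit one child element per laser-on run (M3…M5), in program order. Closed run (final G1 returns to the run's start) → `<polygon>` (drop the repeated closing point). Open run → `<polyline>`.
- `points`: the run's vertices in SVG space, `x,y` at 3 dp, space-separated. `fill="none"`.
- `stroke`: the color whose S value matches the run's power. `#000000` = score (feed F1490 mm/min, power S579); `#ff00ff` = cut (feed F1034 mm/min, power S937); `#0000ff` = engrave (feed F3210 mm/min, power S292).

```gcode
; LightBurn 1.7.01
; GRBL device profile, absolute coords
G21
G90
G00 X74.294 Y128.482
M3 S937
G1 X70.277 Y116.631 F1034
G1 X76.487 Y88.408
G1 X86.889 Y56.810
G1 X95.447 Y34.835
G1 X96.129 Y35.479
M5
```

Each laser-on run becomes one SVG element. Flip Y back into SVG space with y_svg = 144.375 − y_machine. Every run uses S937, so all elements get stroke `#ff00ff` (cut).

Run 1: The run is open, so emit a `<polyline>` with points (Y-flipped): 74.294,15.893 70.277,27.744 76.487,55.967 86.889,87.565 95.447,109.540 96.129,108.896.

<svg xmlns="http://www.w3.org/2000/svg" width="192.939mm" height="144.375mm" viewBox="0 0 192.939 144.375">
  <polyline points="74.294,15.893 70.277,27.744 76.487,55.967 86.889,87.565 95.447,109.540 96.129,108.896" fill="none" stroke="#ff00ff"/>
</svg>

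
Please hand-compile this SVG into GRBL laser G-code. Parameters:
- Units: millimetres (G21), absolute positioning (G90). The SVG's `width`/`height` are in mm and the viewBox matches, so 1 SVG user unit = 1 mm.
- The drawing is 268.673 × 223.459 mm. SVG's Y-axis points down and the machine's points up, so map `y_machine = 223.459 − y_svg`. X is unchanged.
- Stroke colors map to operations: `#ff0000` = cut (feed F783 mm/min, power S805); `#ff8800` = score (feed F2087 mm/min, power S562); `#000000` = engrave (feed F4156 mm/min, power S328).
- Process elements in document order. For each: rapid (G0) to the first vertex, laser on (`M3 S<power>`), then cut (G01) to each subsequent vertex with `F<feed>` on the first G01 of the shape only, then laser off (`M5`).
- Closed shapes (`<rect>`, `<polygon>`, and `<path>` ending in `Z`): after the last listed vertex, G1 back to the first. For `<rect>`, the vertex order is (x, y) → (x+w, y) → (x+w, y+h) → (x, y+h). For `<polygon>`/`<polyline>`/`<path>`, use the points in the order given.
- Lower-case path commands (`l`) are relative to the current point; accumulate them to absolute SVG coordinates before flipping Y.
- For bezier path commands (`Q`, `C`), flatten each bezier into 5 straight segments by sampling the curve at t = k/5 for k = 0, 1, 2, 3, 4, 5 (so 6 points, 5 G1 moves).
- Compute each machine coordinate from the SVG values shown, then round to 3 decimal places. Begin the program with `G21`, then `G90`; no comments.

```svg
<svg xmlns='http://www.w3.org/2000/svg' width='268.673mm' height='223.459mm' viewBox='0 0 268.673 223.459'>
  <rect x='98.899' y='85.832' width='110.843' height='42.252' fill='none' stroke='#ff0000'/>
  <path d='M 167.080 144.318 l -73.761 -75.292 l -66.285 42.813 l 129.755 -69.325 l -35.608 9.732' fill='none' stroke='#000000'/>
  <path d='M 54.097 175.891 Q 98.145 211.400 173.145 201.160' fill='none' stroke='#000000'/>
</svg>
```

viewBox `0 0 268.673 223.459` with mm width/height → 1 unit = 1 mm. Flip: y_m = 223.459 − y_svg.

**Shape 1** — `<rect>` rectangle, stroke `#ff0000` → cut (S805, F783). Machine vertices: (98.899,137.627) → (209.742,137.627) → (209.742,95.375) → (98.899,95.375) → (98.899,137.627). Closed: final G1 returns to the first vertex.

**Shape 2** — `<path>` open polyline, stroke `#000000` → engrave (S328, F4156). Machine vertices: (167.080,79.141) → (93.319,154.433) → (27.034,111.620) → (156.789,180.945) → (121.181,171.213). Open path.

**Shape 3** — `<path>` quadratic bezier, stroke `#000000` → engrave (S328, F4156). Control points (SVG): P0=(54.097,175.891), P1=(98.145,211.400), P2=(173.145,201.160); sampled at t=k/5. Machine vertices: (54.097,47.568) → (72.954,35.194) → (94.288,26.481) → (118.097,21.427) → (144.383,20.033) → (173.145,22.299). Open path.

G21
G90
G0 X98.899 Y137.627
M3 S805
G01 X209.742 Y137.627 F783
G01 X209.742 Y95.375
G01 X98.899 Y95.375
G01 X98.899 Y137.627
M5
G0 X167.080 Y79.141
M3 S328
G01 X93.319 Y154.433 F4156
G01 X27.034 Y111.620
G01 X156.789 Y180.945
G01 X121.181 Y171.213
M5
G0 X54.097 Y47.568
M3 S328
G01 X72.954 Y35.194 F4156
G01 X94.288 Y26.481
G01 X118.097 Y21.427
G01 X144.383 Y20.033
G01 X173.145 Y22.299
M5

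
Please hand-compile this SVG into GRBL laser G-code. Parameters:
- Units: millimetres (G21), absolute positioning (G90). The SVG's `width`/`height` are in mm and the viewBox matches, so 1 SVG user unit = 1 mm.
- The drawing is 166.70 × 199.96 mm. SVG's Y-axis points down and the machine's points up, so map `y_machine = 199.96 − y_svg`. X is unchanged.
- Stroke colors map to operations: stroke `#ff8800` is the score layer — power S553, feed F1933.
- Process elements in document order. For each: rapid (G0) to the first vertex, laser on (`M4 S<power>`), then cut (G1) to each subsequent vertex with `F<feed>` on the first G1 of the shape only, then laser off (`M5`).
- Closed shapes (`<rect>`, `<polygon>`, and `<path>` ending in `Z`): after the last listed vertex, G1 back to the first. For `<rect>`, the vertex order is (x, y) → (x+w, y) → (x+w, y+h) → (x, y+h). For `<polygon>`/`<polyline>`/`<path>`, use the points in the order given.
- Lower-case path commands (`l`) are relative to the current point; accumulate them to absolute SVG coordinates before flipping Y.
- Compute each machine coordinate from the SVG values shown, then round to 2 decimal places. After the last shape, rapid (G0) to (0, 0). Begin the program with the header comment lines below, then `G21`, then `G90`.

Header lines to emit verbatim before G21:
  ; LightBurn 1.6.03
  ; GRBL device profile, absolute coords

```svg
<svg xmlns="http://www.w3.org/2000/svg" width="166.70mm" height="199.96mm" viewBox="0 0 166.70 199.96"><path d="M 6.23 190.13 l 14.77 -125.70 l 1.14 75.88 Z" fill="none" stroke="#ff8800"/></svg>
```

; LightBurn 1.6.03
; GRBL device profile, absolute coords
G21
G90
G0 X6.23 Y9.83
M4 S553
G1 X21.00 Y135.53 F1933
G1 X22.14 Y59.65
G1 X6.23 Y9.83
M5
G0 X0.00 Y0.00

viewBox `0 0 166.70 199.96` with mm width/height → 1 unit = 1 mm. Flip: y_m = 199.96 − y_svg.

**Shape 1** — `<path>` closed polygon, stroke `#ff8800` → score (S553, F1933). Machine vertices: (6.23,9.83) → (21.00,135.53) → (22.14,59.65) → (6.23,9.83). Closed: final G1 returns to the first vertex.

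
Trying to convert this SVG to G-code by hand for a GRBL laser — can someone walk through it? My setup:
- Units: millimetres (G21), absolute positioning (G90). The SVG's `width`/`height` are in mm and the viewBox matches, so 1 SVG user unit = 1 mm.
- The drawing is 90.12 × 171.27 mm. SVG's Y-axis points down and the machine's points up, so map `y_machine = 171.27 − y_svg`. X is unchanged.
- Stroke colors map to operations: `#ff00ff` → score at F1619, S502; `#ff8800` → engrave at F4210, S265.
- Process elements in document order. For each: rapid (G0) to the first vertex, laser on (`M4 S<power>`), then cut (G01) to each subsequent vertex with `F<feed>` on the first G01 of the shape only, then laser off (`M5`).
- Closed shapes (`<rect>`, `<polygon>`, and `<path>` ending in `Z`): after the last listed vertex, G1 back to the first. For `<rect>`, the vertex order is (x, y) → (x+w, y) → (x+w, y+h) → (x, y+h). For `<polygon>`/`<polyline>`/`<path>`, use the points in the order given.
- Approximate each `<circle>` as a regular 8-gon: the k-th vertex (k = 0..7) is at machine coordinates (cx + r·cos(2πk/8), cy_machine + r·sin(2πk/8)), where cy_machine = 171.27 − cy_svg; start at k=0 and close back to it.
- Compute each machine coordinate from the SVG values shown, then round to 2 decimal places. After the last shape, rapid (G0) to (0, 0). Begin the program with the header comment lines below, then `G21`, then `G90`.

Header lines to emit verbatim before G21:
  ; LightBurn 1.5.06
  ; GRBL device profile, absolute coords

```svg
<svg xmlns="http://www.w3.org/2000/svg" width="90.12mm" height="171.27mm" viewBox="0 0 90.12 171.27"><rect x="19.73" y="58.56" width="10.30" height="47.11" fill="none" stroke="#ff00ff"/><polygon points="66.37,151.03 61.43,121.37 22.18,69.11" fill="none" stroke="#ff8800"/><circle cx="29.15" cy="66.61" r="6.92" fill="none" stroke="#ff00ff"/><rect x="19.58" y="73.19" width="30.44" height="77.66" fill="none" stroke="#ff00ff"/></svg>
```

1 u = 1 mm; y_m = 171.27 − y.

[1] `<rect>` rectangle, #ff00ff→score S502 F1619: (19.73,112.71) → (30.03,112.71) → (30.03,65.60) → (19.73,65.60) → (19.73,112.71) (closed)

[2] `<polygon>` closed polygon, #ff8800→engrave S265 F4210: (66.37,20.24) → (61.43,49.90) → (22.18,102.16) → (66.37,20.24) (closed)

[3] `<circle>` circle, #ff00ff→score S502 F1619: (36.07,104.66) → (34.04,109.55) → (29.15,111.58) → (24.26,109.55) → (22.23,104.66) → (24.26,99.77) → (29.15,97.74) → (34.04,99.77) → (36.07,104.66) (closed)

[4] `<rect>` rectangle, #ff00ff→score S502 F1619: (19.58,98.08) → (50.02,98.08) → (50.02,20.42) → (19.58,20.42) → (19.58,98.08) (closed)

; LightBurn 1.5.06
; GRBL device profile, absolute coords
G21
G90
G0 X19.73 Y112.71
M4 S502
G01 X30.03 Y112.71 F1619
G01 X30.03 Y65.60
G01 X19.73 Y65.60
G01 X19.73 Y112.71
M5
G0 X66.37 Y20.24
M4 S265
G01 X61.43 Y49.90 F4210
G01 X22.18 Y102.16
G01 X66.37 Y20.24
M5
G0 X36.07 Y104.66
M4 S502
G01 X34.04 Y109.55 F1619
G01 X29.15 Y111.58
G01 X24.26 Y109.55
G01 X22.23 Y104.66
G01 X24.26 Y99.77
G01 X29.15 Y97.74
G01 X34.04 Y99.77
G01 X36.07 Y104.66
M5
G0 X19.58 Y98.08
M4 S502
G01 X50.02 Y98.08 F1619
G01 X50.02 Y20.42
G01 X19.58 Y20.42
G01 X19.58 Y98.08
M5
G0 X0.00 Y0.00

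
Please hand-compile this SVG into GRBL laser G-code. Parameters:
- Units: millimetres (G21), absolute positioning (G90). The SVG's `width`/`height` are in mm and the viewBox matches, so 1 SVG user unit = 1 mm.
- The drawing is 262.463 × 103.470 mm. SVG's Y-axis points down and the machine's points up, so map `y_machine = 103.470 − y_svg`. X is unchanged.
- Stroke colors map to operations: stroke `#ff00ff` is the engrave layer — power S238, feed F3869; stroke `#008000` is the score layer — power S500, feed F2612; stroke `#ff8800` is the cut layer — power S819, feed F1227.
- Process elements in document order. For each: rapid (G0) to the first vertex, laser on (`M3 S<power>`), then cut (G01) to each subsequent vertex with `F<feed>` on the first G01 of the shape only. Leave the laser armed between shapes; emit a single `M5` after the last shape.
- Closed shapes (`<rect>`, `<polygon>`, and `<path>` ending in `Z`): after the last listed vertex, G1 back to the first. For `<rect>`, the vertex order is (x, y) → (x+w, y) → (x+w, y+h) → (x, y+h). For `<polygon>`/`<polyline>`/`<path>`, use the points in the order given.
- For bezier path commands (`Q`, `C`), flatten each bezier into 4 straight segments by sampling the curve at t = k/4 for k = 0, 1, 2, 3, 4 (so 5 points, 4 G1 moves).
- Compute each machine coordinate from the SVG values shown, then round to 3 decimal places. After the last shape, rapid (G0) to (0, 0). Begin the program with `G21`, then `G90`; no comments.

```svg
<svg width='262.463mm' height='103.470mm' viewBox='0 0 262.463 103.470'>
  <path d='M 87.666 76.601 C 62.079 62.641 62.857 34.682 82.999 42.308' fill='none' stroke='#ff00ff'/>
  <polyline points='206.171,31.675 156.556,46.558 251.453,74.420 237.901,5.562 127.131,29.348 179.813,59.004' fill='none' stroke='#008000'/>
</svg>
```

G21
G90
G0 X87.666 Y26.869
M3 S238
G01 X73.310 Y39.189 F3869
G01 X68.184 Y52.110
G01 X71.633 Y60.984
G01 X82.999 Y61.162
G0 X206.171 Y71.795
M3 S500
G01 X156.556 Y56.912 F2612
G01 X251.453 Y29.050
G01 X237.901 Y97.908
G01 X127.131 Y74.122
G01 X179.813 Y44.466
M5
G0 X0.000 Y0.000

viewBox `0 0 262.463 103.470` with mm width/height → 1 unit = 1 mm. Flip: y_m = 103.470 − y_svg.

**Shape 1** — `<path>` cubic bezier, stroke `#ff00ff` → engrave (S238, F3869). Control points (SVG): P0=(87.666,76.601), P1=(62.079,62.641), P2=(62.857,34.682), P3=(82.999,42.308); sampled at t=k/4. Machine vertices: (87.666,26.869) → (73.310,39.189) → (68.184,52.110) → (71.633,60.984) → (82.999,61.162). Open path.

**Shape 2** — `<polyline>` open polyline, stroke `#008000` → score (S500, F2612). Machine vertices: (206.171,71.795) → (156.556,56.912) → (251.453,29.050) → (237.901,97.908) → (127.131,74.122) → (179.813,44.466). Open path.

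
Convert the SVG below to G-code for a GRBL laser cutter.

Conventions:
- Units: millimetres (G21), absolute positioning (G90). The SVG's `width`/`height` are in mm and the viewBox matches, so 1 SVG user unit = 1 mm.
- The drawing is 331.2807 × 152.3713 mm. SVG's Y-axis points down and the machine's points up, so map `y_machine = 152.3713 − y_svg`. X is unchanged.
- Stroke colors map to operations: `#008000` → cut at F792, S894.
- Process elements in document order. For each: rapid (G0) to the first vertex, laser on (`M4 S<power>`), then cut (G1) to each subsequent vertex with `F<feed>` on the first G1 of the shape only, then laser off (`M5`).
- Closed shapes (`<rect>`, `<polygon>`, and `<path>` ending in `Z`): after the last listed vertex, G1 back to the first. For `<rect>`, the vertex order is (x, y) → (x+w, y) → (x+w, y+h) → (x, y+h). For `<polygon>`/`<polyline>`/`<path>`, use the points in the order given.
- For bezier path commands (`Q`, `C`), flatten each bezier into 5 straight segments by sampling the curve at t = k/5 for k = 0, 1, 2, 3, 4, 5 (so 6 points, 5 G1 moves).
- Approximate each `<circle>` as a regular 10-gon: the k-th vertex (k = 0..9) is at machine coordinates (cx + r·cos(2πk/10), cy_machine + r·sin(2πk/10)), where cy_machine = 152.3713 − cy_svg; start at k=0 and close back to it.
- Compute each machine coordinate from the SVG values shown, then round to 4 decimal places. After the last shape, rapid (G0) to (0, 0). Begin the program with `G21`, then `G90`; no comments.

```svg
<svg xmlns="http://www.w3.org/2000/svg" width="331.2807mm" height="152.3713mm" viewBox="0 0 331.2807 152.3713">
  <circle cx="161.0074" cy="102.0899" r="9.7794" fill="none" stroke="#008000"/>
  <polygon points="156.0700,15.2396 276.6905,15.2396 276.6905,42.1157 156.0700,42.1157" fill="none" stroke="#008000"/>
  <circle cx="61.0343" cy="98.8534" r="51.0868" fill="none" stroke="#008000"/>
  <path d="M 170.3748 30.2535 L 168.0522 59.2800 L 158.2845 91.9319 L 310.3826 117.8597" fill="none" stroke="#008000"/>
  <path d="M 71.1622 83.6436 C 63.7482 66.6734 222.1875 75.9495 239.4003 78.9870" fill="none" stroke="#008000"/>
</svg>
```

1 u = 1 mm; y_m = 152.3713 − y.

[1] `<circle>` circle, #008000→cut S894 F792: (170.7868,50.2814) → (168.9191,56.0296) → (164.0294,59.5822) → (157.9854,59.5822) → (153.0957,56.0296) → (151.2280,50.2814) → (153.0957,44.5332) → (157.9854,40.9806) → (164.0294,40.9806) → (168.9191,44.5332) → (170.7868,50.2814) (closed)

[2] `<polygon>` rectangle, #008000→cut S894 F792: (156.0700,137.1317) → (276.6905,137.1317) → (276.6905,110.2556) → (156.0700,110.2556) → (156.0700,137.1317) (closed)

[3] `<circle>` circle, #008000→cut S894 F792: (112.1211,53.5179) → (102.3644,83.5460) → (76.8210,102.1043) → (45.2476,102.1043) → (19.7042,83.5460) → (9.9475,53.5179) → (19.7042,23.4898) → (45.2476,4.9315) → (76.8210,4.9315) → (102.3644,23.4898) → (112.1211,53.5179) (closed)

[4] `<path>` open polyline, #008000→cut S894 F792: (170.3748,122.1178) → (168.0522,93.0913) → (158.2845,60.4394) → (310.3826,34.5116)

[5] `<path>` cubic bezier, #008000→cut S894 F792: (71.1622,68.7277) → (84.1596,76.0201) → (122.2219,78.5727) → (170.6093,77.9448) → (214.5821,75.6956) → (239.4003,73.3843)

G21
G90
G0 X170.7868 Y50.2814
M4 S894
G1 X168.9191 Y56.0296 F792
G1 X164.0294 Y59.5822
G1 X157.9854 Y59.5822
G1 X153.0957 Y56.0296
G1 X151.2280 Y50.2814
G1 X153.0957 Y44.5332
G1 X157.9854 Y40.9806
G1 X164.0294 Y40.9806
G1 X168.9191 Y44.5332
G1 X170.7868 Y50.2814
M5
G0 X156.0700 Y137.1317
M4 S894
G1 X276.6905 Y137.1317 F792
G1 X276.6905 Y110.2556
G1 X156.0700 Y110.2556
G1 X156.0700 Y137.1317
M5
G0 X112.1211 Y53.5179
M4 S894
G1 X102.3644 Y83.5460 F792
G1 X76.8210 Y102.1043
G1 X45.2476 Y102.1043
G1 X19.7042 Y83.5460
G1 X9.9475 Y53.5179
G1 X19.7042 Y23.4898
G1 X45.2476 Y4.9315
G1 X76.8210 Y4.9315
G1 X102.3644 Y23.4898
G1 X112.1211 Y53.5179
M5
G0 X170.3748 Y122.1178
M4 S894
G1 X168.0522 Y93.0913 F792
G1 X158.2845 Y60.4394
G1 X310.3826 Y34.5116
M5
G0 X71.1622 Y68.7277
M4 S894
G1 X84.1596 Y76.0201 F792
G1 X122.2219 Y78.5727
G1 X170.6093 Y77.9448
G1 X214.5821 Y75.6956
G1 X239.4003 Y73.3843
M5
G0 X0.0000 Y0.0000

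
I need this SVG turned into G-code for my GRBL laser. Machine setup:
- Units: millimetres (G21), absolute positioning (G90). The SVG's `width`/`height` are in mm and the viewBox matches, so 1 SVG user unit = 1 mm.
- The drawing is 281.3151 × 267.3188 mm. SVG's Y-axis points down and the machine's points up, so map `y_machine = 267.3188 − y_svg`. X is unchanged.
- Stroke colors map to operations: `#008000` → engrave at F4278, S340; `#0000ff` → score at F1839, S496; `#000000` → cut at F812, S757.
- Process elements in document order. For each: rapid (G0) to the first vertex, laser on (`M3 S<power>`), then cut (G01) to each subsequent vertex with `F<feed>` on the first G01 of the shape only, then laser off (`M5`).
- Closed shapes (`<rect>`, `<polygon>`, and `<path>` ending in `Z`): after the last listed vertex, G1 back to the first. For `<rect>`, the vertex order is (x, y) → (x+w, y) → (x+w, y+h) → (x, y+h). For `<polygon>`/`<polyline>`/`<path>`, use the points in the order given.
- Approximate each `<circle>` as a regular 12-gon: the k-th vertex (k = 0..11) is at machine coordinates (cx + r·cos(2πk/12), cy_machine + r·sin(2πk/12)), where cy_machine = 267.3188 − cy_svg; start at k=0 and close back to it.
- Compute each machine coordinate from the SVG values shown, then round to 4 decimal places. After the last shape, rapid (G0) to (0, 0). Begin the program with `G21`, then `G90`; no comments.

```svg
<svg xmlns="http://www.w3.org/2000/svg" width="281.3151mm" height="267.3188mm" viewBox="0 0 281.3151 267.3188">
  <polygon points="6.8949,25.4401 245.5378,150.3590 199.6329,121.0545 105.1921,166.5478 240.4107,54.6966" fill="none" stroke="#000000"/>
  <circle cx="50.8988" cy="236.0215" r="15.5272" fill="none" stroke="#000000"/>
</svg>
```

viewBox `0 0 281.3151 267.3188` with mm width/height → 1 unit = 1 mm. Flip: y_m = 267.3188 − y_svg.

**Shape 1** — `<polygon>` closed polygon, stroke `#000000` → cut (S757, F812). Machine vertices: (6.8949,241.8787) → (245.5378,116.9598) → (199.6329,146.2643) → (105.1921,100.7710) → (240.4107,212.6222) → (6.8949,241.8787). Closed: final G1 returns to the first vertex.

**Shape 2** — `<circle>` circle, stroke `#000000` → cut (S757, F812). Machine vertices: (66.4260,31.2973) → (64.3457,39.0609) → (58.6624,44.7442) → (50.8988,46.8245) → (43.1352,44.7442) → (37.4519,39.0609) → (35.3716,31.2973) → (37.4519,23.5337) → (43.1352,17.8504) → (50.8988,15.7701) → (58.6624,17.8504) → (64.3457,23.5337) → (66.4260,31.2973). Closed: final G1 returns to the first vertex.

G21
G90
G0 X6.8949 Y241.8787
M3 S757
G01 X245.5378 Y116.9598 F812
G01 X199.6329 Y146.2643
G01 X105.1921 Y100.7710
G01 X240.4107 Y212.6222
G01 X6.8949 Y241.8787
M5
G0 X66.4260 Y31.2973
M3 S757
G01 X64.3457 Y39.0609 F812
G01 X58.6624 Y44.7442
G01 X50.8988 Y46.8245
G01 X43.1352 Y44.7442
G01 X37.4519 Y39.0609
G01 X35.3716 Y31.2973
G01 X37.4519 Y23.5337
G01 X43.1352 Y17.8504
G01 X50.8988 Y15.7701
G01 X58.6624 Y17.8504
G01 X64.3457 Y23.5337
G01 X66.4260 Y31.2973
M5
G0 X0.0000 Y0.0000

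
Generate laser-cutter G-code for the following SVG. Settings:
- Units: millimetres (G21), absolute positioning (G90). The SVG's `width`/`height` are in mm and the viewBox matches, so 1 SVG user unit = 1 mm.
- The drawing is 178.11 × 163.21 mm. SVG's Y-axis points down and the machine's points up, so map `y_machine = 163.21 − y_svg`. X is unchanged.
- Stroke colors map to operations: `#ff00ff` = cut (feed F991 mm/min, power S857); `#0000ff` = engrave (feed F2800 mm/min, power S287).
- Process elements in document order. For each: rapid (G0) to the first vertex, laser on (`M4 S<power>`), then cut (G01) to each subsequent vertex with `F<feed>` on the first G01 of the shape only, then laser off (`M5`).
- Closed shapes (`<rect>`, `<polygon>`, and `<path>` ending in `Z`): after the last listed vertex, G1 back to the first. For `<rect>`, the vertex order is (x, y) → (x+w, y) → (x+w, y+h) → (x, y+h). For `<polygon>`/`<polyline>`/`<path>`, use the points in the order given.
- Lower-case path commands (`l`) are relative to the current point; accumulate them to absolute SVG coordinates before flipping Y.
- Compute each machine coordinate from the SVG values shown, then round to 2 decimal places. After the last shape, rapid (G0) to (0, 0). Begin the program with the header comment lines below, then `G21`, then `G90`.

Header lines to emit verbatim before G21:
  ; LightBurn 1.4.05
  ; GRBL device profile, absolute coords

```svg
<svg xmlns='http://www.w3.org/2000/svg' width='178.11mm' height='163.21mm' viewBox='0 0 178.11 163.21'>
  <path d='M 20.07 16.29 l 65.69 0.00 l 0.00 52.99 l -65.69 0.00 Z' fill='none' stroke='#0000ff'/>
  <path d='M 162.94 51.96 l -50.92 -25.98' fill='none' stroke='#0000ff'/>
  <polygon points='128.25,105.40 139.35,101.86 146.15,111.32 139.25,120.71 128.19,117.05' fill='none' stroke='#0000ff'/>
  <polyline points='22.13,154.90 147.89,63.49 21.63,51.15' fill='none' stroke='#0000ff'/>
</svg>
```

Since the viewBox matches the mm dimensions, user units are millimetres directly. The only transform is the Y-flip y_m = 163.21 − y_svg.

Shape 1 is a rectangle drawn with `<path>`. Its stroke #0000ff means engrave at S287, F2800. After flipping Y the toolpath is (20.07,146.92) → (85.76,146.92) → (85.76,93.93) → (20.07,93.93) → (20.07,146.92), returning to the start.

Shape 2 is a line segment drawn with `<path>`. Its stroke #0000ff means engrave at S287, F2800. After flipping Y the toolpath is (162.94,111.25) → (112.02,137.23).

Shape 3 is a regular polygon drawn with `<polygon>`. Its stroke #0000ff means engrave at S287, F2800. After flipping Y the toolpath is (128.25,57.81) → (139.35,61.35) → (146.15,51.89) → (139.25,42.50) → (128.19,46.16) → (128.25,57.81), returning to the start.

Shape 4 is a open polyline drawn with `<polyline>`. Its stroke #0000ff means engrave at S287, F2800. After flipping Y the toolpath is (22.13,8.31) → (147.89,99.72) → (21.63,112.06).

; LightBurn 1.4.05
; GRBL device profile, absolute coords
G21
G90
G0 X20.07 Y146.92
M4 S287
G01 X85.76 Y146.92 F2800
G01 X85.76 Y93.93
G01 X20.07 Y93.93
G01 X20.07 Y146.92
M5
G0 X162.94 Y111.25
M4 S287
G01 X112.02 Y137.23 F2800
M5
G0 X128.25 Y57.81
M4 S287
G01 X139.35 Y61.35 F2800
G01 X146.15 Y51.89
G01 X139.25 Y42.50
G01 X128.19 Y46.16
G01 X128.25 Y57.81
M5
G0 X22.13 Y8.31
M4 S287
G01 X147.89 Y99.72 F2800
G01 X21.63 Y112.06
M5
G0 X0.00 Y0.00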